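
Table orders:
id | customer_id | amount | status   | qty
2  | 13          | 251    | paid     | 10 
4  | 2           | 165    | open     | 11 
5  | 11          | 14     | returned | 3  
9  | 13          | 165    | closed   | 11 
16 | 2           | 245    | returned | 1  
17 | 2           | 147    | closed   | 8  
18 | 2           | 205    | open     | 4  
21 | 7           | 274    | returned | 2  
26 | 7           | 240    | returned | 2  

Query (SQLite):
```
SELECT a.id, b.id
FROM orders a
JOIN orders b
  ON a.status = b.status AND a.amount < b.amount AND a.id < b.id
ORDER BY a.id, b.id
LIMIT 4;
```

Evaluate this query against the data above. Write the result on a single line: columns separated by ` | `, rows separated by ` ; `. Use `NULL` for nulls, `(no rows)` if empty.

4 | 18 ; 5 | 16 ; 5 | 21 ; 5 | 26

Pairs (a,b) with same status, a.amount < b.amount, a.id < b.id.
status groups: closed:{9,17} open:{4,18} paid:{2} returned:{5,16,21,26}
Ordered by (a.id, b.id); first 4.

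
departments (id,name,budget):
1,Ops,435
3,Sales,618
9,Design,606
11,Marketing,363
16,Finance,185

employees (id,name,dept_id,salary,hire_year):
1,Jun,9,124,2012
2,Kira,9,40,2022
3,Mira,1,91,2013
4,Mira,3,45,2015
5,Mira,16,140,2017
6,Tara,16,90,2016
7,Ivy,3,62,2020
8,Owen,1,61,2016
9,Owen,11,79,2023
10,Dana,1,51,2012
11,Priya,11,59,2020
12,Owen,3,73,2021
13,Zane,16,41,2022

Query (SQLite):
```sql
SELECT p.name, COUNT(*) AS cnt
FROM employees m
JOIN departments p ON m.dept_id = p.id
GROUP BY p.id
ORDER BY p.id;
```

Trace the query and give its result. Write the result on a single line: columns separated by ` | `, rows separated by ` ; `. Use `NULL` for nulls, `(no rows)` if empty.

Join each employees row to its departments via dept_id.
Group joined rows by departments.id; compute COUNT(*) per group.
  1: ids {3, 8, 10} → COUNT(*)=3
  3: ids {4, 7, 12} → COUNT(*)=3
  9: ids {1, 2} → COUNT(*)=2
  11: ids {9, 11} → COUNT(*)=2
  16: ids {5, 6, 13} → COUNT(*)=3

Ops | 3 ; Sales | 3 ; Design | 2 ; Marketing | 2 ; Finance | 3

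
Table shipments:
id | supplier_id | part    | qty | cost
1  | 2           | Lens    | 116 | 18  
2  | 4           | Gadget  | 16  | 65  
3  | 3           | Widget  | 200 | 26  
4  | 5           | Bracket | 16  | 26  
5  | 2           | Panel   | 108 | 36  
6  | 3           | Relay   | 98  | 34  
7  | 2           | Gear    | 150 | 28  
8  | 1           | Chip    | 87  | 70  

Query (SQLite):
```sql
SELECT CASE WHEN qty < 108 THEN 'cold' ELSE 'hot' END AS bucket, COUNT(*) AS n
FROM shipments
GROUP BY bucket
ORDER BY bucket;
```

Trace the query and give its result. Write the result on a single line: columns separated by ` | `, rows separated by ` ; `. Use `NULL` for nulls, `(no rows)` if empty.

Bucket rows by qty < 108 → 'cold' else 'hot'; count each bucket.

cold | 4 ; hot | 4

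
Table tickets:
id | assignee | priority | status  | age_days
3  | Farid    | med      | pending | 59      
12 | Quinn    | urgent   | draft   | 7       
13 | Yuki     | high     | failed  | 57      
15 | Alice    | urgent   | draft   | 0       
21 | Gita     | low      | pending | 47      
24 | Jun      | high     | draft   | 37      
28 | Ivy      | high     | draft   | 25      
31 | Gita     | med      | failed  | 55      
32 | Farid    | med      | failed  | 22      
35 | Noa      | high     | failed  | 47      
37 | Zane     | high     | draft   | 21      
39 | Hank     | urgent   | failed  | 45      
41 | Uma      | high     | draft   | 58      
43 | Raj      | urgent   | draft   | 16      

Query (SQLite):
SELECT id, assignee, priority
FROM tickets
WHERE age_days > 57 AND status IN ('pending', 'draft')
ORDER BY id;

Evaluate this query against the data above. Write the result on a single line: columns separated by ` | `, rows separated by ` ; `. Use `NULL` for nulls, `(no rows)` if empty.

3 | Farid | med ; 41 | Uma | high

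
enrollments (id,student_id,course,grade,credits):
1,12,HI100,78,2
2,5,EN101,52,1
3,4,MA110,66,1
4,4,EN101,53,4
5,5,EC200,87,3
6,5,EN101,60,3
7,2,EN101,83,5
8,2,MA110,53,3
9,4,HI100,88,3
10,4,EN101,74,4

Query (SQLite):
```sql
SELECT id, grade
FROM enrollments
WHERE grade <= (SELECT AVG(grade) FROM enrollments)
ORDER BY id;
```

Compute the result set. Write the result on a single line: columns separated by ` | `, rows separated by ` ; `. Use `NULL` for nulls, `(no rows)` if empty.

2 | 52 ; 3 | 66 ; 4 | 53 ; 6 | 60 ; 8 | 53

Scalar subquery: AVG(grade) over all enrollments rows = 69.4.
Keep rows where grade <= that value.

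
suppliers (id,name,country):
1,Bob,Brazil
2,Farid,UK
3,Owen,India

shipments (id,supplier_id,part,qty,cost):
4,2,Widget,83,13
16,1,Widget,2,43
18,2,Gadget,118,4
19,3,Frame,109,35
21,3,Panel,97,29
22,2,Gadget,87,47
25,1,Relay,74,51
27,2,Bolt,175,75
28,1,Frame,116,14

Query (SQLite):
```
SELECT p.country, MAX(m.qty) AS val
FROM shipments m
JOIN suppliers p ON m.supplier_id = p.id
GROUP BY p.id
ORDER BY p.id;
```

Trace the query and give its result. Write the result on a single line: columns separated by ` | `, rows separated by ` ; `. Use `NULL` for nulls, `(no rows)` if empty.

Join each shipments row to its suppliers via supplier_id.
Group joined rows by suppliers.id; compute MAX(m.qty) per group.
  1: ids {16, 25, 28} → MAX(m.qty)=116
  2: ids {4, 18, 22, 27} → MAX(m.qty)=175
  3: ids {19, 21} → MAX(m.qty)=109

Brazil | 116 ; UK | 175 ; India | 109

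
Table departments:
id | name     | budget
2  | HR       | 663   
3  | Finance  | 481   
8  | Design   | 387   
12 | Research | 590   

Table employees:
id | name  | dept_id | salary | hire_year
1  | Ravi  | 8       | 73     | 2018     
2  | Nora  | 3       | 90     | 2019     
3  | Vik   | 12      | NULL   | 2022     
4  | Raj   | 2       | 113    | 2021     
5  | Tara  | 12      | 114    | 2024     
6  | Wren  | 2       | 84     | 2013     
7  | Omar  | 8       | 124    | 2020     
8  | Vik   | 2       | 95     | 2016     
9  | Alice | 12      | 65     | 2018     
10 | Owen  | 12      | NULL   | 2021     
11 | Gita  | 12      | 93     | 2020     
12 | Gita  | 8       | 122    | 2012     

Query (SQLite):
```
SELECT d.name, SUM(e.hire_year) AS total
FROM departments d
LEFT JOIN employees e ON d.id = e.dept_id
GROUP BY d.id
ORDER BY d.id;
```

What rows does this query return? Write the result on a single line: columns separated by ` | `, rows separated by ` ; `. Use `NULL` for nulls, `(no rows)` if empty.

HR | 6050 ; Finance | 2019 ; Design | 6050 ; Research | 10105

LEFT JOIN keeps every departments row; unmatched ones get NULL for employees columns.
Group by departments.id and compute SUM(e.hire_year). SUM over an all-NULL group is NULL.
  2: ids {4, 6, 8} → SUM(e.hire_year)=6050
  3: ids {2} → SUM(e.hire_year)=2019
  8: ids {1, 7, 12} → SUM(e.hire_year)=6050
  12: ids {3, 5, 9, 10, 11} → SUM(e.hire_year)=10105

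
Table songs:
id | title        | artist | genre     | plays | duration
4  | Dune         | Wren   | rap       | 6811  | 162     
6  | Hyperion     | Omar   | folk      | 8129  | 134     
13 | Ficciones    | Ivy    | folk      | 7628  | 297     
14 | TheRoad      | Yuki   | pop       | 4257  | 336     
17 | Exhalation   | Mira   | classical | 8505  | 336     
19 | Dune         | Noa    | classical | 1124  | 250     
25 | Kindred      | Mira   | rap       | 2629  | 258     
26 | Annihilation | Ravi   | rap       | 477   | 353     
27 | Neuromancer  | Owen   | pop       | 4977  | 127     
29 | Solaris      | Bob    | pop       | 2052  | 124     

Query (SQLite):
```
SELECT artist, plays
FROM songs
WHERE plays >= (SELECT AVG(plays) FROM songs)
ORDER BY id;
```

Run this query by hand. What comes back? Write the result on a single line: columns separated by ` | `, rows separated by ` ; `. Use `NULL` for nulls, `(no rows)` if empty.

Scalar subquery: AVG(plays) over all songs rows = 4658.9.
Keep rows where plays >= that value.

Wren | 6811 ; Omar | 8129 ; Ivy | 7628 ; Mira | 8505 ; Owen | 4977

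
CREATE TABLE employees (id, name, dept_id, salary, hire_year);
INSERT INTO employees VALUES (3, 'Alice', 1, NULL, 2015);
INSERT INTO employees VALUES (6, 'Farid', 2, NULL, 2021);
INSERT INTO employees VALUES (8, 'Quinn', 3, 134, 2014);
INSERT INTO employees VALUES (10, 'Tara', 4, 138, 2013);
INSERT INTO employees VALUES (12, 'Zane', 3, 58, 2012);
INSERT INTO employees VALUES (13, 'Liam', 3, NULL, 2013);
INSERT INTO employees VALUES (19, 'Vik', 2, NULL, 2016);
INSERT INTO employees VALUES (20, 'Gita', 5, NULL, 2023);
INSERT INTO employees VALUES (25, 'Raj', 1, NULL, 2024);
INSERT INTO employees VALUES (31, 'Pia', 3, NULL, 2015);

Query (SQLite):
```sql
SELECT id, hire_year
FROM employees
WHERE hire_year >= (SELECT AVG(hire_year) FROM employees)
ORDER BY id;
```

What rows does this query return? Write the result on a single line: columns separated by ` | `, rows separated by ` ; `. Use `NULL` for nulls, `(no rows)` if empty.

Scalar subquery: AVG(hire_year) over all employees rows = 2016.6.
Keep rows where hire_year >= that value.

6 | 2021 ; 20 | 2023 ; 25 | 2024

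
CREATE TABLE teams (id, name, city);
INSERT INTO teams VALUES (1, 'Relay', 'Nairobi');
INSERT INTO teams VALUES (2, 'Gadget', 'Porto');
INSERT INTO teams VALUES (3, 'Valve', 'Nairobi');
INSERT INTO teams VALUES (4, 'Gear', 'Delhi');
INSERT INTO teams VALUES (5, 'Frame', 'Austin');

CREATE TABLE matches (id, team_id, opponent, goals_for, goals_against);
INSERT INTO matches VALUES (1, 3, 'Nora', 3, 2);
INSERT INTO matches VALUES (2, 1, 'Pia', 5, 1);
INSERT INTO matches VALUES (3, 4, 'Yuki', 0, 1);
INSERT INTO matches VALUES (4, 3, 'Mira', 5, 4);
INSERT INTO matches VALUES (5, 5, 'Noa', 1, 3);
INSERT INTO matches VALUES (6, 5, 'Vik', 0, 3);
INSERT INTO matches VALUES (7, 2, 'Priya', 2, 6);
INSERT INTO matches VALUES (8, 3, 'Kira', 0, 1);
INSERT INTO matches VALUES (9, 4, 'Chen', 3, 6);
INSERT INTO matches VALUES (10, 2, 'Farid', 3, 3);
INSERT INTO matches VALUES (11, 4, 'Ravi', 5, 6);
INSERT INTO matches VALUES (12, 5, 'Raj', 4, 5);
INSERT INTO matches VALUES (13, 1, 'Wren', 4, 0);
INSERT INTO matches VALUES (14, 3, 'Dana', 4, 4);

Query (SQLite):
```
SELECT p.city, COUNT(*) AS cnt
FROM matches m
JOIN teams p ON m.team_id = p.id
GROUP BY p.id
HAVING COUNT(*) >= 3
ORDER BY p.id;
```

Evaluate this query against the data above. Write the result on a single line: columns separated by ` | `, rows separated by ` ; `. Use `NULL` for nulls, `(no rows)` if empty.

Nairobi | 4 ; Delhi | 3 ; Austin | 3

Join each matches row to its teams via team_id.
Group joined rows by teams.id; compute COUNT(*) per group.
HAVING: keep groups with count ≥ 3.
  1: ids {2, 13} → COUNT(*)=2
  2: ids {7, 10} → COUNT(*)=2
  3: ids {1, 4, 8, 14} → COUNT(*)=4
  4: ids {3, 9, 11} → COUNT(*)=3
  5: ids {5, 6, 12} → COUNT(*)=3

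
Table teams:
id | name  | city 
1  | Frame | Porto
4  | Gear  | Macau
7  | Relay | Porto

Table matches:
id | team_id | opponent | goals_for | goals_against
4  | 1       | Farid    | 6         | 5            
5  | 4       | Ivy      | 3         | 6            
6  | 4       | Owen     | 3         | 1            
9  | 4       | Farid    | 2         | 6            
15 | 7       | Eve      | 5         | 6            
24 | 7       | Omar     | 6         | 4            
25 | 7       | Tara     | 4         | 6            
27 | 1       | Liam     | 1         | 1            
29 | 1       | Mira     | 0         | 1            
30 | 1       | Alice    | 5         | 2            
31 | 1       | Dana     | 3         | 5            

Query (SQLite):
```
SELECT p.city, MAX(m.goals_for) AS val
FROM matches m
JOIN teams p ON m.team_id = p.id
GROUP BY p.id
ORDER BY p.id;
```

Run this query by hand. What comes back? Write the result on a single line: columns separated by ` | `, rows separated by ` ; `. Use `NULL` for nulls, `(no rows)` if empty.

Join each matches row to its teams via team_id.
Group joined rows by teams.id; compute MAX(m.goals_for) per group.
  1: ids {4, 27, 29, 30, 31} → MAX(m.goals_for)=6
  4: ids {5, 6, 9} → MAX(m.goals_for)=3
  7: ids {15, 24, 25} → MAX(m.goals_for)=6

Porto | 6 ; Macau | 3 ; Porto | 6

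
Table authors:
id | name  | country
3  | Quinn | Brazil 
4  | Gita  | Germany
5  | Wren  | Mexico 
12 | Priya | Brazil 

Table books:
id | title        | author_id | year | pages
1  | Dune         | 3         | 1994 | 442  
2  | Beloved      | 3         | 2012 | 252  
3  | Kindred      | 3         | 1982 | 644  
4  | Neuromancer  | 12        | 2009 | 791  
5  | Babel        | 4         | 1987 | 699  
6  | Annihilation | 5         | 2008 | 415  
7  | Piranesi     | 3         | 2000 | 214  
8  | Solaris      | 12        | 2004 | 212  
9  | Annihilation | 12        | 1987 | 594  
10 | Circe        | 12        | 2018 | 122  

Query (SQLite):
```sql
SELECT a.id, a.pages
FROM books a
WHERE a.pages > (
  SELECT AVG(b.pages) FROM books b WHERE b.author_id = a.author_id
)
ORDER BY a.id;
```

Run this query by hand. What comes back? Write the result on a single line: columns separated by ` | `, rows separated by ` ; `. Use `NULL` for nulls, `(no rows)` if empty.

1 | 442 ; 3 | 644 ; 4 | 791 ; 9 | 594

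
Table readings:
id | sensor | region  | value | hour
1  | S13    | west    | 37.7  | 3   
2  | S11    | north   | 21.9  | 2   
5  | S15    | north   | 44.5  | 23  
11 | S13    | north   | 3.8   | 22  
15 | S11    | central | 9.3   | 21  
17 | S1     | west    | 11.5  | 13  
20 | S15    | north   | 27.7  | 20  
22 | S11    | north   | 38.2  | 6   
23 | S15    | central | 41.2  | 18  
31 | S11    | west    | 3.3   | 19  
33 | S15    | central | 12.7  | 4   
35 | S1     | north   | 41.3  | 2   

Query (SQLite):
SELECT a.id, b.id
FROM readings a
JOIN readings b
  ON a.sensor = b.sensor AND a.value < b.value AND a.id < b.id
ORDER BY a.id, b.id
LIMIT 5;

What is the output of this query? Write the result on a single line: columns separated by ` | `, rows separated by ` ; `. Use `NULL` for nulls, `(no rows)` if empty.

Pairs (a,b) with same sensor, a.value < b.value, a.id < b.id.
sensor groups: S1:{17,35} S11:{2,15,22,31} S13:{1,11} S15:{5,20,23,33}
Ordered by (a.id, b.id); first 5.

2 | 22 ; 15 | 22 ; 17 | 35 ; 20 | 23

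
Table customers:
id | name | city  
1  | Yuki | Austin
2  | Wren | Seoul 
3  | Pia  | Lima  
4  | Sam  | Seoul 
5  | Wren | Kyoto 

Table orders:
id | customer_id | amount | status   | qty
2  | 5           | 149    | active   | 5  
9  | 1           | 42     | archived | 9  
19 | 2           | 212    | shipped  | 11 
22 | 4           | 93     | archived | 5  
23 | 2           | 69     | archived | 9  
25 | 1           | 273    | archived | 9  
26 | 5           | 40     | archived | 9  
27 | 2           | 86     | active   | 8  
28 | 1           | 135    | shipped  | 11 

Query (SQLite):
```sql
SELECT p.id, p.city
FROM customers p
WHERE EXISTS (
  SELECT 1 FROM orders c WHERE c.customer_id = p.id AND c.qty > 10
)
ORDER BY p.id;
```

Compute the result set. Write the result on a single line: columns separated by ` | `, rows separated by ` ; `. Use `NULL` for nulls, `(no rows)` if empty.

1 | Austin ; 2 | Seoul

For each customers row, check whether any orders with matching customer_id has qty > 10.
Keep rows where that is true.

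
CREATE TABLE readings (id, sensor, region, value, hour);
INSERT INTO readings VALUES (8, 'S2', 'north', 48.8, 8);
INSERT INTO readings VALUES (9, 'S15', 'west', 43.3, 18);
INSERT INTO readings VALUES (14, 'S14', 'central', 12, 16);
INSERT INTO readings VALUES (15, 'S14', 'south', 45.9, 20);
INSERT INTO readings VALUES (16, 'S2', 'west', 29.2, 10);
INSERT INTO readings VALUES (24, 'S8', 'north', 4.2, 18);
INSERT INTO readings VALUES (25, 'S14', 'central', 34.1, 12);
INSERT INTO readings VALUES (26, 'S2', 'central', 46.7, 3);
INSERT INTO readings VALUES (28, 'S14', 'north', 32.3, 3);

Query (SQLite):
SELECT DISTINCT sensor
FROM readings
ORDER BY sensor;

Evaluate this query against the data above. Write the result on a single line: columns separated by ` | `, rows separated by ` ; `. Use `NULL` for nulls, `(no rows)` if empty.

Collect distinct sensor values from readings.

S14 ; S15 ; S2 ; S8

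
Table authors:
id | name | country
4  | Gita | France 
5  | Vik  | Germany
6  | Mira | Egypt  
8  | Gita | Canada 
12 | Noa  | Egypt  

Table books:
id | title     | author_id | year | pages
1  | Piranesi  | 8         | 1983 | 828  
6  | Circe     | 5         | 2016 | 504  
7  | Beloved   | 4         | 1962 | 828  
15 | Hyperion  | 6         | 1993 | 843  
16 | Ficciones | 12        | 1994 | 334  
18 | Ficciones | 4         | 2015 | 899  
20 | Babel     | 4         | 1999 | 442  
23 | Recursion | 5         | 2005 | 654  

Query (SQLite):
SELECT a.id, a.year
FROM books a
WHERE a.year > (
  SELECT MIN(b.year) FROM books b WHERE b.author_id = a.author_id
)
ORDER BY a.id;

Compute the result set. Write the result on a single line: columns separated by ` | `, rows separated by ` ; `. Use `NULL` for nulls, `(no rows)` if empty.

For each books row a, compute MIN(year) over rows sharing a.author_id.
Keep row a if a.year > that per-group MIN.
  author_id=4: MIN(year) = 1962
  author_id=5: MIN(year) = 2005
  author_id=6: MIN(year) = 1993
  author_id=8: MIN(year) = 1983
  author_id=12: MIN(year) = 1994

6 | 2016 ; 18 | 2015 ; 20 | 1999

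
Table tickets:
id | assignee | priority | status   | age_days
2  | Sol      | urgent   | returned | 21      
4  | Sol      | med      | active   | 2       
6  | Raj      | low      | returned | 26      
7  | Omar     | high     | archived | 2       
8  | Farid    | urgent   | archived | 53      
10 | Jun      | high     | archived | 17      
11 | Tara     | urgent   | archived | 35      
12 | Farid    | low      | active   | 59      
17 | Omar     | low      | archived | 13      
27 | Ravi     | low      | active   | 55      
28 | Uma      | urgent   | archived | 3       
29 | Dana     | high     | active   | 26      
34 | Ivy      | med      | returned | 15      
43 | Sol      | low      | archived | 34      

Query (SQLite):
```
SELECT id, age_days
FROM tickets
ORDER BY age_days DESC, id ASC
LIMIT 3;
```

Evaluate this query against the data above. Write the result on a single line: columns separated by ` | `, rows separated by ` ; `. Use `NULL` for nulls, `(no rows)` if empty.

Sort by age_days desc, tiebreak id asc: (59, id=12), (55, id=27), (53, id=8), (35, id=11), (34, id=43), (26, id=6) …. Take first 3.

12 | 59 ; 27 | 55 ; 8 | 53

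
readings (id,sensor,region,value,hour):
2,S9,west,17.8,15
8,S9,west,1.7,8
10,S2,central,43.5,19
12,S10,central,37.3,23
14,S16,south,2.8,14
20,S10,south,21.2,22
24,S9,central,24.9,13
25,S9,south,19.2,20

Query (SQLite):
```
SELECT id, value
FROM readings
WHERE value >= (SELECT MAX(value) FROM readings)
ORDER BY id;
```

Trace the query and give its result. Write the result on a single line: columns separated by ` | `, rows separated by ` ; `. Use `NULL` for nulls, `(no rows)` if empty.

10 | 43.5

Scalar subquery: MAX(value) over all readings rows = 43.5.
Keep rows where value >= that value.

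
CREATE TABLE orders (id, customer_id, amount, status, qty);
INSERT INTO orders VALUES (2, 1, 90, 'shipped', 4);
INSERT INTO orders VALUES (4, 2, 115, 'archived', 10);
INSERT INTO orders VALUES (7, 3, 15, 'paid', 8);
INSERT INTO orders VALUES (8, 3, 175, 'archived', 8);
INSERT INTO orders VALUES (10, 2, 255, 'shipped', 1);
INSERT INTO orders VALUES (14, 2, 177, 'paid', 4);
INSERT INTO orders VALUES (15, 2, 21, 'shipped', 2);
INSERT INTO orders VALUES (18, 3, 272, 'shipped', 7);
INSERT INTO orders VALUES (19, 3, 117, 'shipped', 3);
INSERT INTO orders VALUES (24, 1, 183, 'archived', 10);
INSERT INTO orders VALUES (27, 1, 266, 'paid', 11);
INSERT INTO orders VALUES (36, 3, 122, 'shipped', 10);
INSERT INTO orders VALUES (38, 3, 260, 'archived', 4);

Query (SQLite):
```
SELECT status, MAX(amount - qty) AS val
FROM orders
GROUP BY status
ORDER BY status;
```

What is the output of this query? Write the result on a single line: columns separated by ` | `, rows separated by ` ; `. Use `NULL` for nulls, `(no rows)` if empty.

archived | 256 ; paid | 255 ; shipped | 265

For each row compute amount - qty.
Group by status; take MAX of the expression per group.
  archived: ids {4, 8, 24, 38} → MAX(amount - qty)=256
  paid: ids {7, 14, 27} → MAX(amount - qty)=255
  shipped: ids {2, 10, 15, 18, 19, 36} → MAX(amount - qty)=265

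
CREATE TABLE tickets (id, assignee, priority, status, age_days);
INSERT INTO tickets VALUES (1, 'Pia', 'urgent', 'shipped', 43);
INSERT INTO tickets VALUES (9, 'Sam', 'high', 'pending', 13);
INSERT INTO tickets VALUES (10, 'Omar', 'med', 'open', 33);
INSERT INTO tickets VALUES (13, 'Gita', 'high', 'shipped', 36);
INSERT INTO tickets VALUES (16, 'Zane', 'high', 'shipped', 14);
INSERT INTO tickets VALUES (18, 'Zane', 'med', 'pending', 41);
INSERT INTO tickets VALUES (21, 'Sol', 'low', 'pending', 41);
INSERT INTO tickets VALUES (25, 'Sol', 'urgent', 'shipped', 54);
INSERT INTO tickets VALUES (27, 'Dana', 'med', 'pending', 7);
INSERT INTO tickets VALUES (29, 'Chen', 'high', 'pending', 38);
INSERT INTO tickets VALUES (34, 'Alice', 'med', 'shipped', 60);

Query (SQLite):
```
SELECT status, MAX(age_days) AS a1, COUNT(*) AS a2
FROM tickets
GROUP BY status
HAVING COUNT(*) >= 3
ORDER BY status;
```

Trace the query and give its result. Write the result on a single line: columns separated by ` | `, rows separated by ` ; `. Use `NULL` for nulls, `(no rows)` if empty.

Group tickets by status.
Per group compute: MAX(age_days), COUNT(*).
HAVING: drop groups with fewer than 3 rows.
  open: ids {10} → MAX(age_days)=33, COUNT(*)=1
  pending: ids {9, 18, 21, 27, 29} → MAX(age_days)=41, COUNT(*)=5
  shipped: ids {1, 13, 16, 25, 34} → MAX(age_days)=60, COUNT(*)=5

pending | 41 | 5 ; shipped | 60 | 5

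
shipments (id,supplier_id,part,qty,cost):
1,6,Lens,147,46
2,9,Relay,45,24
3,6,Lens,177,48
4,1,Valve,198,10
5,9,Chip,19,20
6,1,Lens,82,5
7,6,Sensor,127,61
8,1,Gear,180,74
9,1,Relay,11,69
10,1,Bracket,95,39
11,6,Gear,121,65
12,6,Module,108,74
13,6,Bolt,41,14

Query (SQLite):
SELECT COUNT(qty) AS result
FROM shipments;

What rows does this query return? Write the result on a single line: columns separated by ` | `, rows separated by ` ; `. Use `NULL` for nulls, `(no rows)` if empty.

All qty values: [147, 45, 177, 198, 19, 82, 127, 180, 11, 95, 121, 108, 41].
COUNT(qty) counts non-NULL values → 13.

13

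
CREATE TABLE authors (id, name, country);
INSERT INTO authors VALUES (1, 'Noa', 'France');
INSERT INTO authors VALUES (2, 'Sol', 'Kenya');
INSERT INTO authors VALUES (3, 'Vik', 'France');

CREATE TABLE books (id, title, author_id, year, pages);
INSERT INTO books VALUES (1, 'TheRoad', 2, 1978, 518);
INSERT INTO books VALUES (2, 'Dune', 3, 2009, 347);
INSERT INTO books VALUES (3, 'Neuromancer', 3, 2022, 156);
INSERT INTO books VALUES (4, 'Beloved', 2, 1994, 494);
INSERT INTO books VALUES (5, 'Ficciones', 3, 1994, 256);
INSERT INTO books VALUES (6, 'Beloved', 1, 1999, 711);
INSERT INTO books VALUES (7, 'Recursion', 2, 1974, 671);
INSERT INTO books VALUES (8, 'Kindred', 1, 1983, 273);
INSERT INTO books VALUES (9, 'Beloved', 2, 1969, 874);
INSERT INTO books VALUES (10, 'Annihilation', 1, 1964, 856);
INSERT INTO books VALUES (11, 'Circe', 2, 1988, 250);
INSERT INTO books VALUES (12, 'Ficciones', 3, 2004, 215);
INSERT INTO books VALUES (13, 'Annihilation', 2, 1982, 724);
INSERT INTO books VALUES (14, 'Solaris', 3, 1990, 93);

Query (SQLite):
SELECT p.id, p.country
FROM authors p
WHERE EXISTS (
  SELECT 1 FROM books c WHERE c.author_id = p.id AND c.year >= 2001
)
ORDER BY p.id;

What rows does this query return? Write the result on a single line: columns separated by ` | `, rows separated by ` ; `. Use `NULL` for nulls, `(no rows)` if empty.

For each authors row, check whether any books with matching author_id has year >= 2001.
Keep rows where that is true.

3 | France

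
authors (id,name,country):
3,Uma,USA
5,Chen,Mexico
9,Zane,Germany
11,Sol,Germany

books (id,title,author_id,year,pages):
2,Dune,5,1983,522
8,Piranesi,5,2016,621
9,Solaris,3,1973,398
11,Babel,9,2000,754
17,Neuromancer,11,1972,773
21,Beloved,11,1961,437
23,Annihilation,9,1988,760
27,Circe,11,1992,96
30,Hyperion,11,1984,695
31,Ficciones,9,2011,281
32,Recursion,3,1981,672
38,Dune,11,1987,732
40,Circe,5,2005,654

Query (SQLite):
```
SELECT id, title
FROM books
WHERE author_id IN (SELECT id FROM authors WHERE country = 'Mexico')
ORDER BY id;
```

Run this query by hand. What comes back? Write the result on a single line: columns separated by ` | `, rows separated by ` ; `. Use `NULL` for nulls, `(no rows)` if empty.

2 | Dune ; 8 | Piranesi ; 40 | Circe

Inner query: authors.id where country = 'Mexico'.
Outer: keep books rows whose author_id is in that set.
Inner query → {5}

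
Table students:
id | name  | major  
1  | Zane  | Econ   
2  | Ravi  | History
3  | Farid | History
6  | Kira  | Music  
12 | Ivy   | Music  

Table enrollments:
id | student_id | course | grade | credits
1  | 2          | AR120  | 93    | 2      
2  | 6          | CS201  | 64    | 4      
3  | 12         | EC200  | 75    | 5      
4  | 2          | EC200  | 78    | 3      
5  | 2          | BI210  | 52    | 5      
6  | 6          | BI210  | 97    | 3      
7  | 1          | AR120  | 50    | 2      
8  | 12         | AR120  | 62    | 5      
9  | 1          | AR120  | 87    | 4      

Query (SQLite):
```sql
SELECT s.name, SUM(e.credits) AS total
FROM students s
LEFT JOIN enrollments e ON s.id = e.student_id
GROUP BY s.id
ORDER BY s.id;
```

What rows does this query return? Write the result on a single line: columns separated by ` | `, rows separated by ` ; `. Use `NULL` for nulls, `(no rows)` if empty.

LEFT JOIN keeps every students row; unmatched ones get NULL for enrollments columns.
Group by students.id and compute SUM(e.credits). SUM over an all-NULL group is NULL.
  1: ids {7, 9} → SUM(e.credits)=6
  2: ids {1, 4, 5} → SUM(e.credits)=10
  3: ids {—} → SUM(e.credits)=NULL
  6: ids {2, 6} → SUM(e.credits)=7
  12: ids {3, 8} → SUM(e.credits)=10

Zane | 6 ; Ravi | 10 ; Farid | NULL ; Kira | 7 ; Ivy | 10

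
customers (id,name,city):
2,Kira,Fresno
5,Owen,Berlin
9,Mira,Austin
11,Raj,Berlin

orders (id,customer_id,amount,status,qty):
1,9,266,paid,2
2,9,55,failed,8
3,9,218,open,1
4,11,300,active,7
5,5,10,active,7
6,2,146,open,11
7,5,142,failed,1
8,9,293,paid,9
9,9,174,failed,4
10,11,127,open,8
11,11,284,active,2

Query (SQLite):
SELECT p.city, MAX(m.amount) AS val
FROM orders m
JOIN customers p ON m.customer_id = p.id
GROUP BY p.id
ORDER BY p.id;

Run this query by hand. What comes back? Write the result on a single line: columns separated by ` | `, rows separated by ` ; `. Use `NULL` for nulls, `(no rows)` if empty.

Fresno | 146 ; Berlin | 142 ; Austin | 293 ; Berlin | 300

Join each orders row to its customers via customer_id.
Group joined rows by customers.id; compute MAX(m.amount) per group.
  2: ids {6} → MAX(m.amount)=146
  5: ids {5, 7} → MAX(m.amount)=142
  9: ids {1, 2, 3, 8, 9} → MAX(m.amount)=293
  11: ids {4, 10, 11} → MAX(m.amount)=300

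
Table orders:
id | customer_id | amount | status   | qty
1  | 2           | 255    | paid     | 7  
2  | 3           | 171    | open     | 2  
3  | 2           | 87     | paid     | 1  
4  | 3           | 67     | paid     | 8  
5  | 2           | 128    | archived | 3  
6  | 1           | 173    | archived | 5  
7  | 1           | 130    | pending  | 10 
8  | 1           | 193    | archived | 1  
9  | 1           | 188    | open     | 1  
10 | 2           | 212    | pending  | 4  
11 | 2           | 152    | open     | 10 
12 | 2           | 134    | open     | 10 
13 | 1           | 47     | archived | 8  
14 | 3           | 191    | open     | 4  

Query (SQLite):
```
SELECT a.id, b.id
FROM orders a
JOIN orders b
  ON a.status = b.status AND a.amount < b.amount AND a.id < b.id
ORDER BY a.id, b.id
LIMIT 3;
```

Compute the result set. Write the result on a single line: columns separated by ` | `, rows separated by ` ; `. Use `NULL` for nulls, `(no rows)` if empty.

Pairs (a,b) with same status, a.amount < b.amount, a.id < b.id.
status groups: archived:{5,6,8,13} open:{2,9,11,12,14} paid:{1,3,4} pending:{7,10}
Ordered by (a.id, b.id); first 3.

2 | 9 ; 2 | 14 ; 5 | 6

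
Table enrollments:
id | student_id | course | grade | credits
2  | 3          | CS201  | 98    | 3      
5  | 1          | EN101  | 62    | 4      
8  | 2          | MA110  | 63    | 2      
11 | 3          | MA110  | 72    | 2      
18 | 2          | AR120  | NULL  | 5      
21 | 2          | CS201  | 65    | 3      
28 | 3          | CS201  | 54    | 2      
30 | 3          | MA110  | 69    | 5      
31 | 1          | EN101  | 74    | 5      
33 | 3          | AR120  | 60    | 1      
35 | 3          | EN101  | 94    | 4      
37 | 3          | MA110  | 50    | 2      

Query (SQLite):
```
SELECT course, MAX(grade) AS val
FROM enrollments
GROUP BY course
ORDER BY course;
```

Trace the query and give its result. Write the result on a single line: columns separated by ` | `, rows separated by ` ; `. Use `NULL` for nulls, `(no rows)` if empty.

Partition enrollments by course; compute MAX(grade) within each group.
  AR120: ids {18, 33} → MAX(grade)=60
  CS201: ids {2, 21, 28} → MAX(grade)=98
  EN101: ids {5, 31, 35} → MAX(grade)=94
  MA110: ids {8, 11, 30, 37} → MAX(grade)=72

AR120 | 60 ; CS201 | 98 ; EN101 | 94 ; MA110 | 72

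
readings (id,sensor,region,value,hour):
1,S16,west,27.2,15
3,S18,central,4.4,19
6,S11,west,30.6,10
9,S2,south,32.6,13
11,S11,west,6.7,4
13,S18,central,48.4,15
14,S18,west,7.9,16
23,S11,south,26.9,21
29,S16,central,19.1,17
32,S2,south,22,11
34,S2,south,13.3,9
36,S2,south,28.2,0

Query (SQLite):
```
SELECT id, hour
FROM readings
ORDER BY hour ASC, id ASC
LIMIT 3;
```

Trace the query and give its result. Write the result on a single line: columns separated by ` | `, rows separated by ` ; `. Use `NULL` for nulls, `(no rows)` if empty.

36 | 0 ; 11 | 4 ; 34 | 9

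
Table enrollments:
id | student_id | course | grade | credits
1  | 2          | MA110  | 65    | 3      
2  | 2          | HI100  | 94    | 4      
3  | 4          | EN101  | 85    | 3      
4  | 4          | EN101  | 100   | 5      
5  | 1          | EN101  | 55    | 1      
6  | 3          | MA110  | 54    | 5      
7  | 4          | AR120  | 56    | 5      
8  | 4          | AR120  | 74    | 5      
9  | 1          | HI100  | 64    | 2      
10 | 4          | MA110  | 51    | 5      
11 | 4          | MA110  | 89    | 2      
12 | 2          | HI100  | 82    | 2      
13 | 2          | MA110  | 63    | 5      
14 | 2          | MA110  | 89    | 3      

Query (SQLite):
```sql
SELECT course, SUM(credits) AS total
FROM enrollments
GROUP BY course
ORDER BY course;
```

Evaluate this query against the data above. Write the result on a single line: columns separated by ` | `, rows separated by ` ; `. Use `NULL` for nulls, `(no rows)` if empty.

Partition enrollments by course; compute SUM(credits) within each group.
  AR120: ids {7, 8} → SUM(credits)=10
  EN101: ids {3, 4, 5} → SUM(credits)=9
  HI100: ids {2, 9, 12} → SUM(credits)=8
  MA110: ids {1, 6, 10, 11, 13, 14} → SUM(credits)=23

AR120 | 10 ; EN101 | 9 ; HI100 | 8 ; MA110 | 23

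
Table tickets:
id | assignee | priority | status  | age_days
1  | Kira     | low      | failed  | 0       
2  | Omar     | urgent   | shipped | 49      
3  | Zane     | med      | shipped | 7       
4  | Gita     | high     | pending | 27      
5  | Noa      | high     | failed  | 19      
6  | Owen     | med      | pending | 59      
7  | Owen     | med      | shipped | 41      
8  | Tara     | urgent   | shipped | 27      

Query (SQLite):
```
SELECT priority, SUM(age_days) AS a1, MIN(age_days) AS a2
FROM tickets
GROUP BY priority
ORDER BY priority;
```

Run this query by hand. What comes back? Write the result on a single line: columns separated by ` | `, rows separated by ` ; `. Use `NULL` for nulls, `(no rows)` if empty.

high | 46 | 19 ; low | 0 | 0 ; med | 107 | 7 ; urgent | 76 | 27

Group tickets by priority.
Per group compute: SUM(age_days), MIN(age_days).
  high: ids {4, 5} → SUM(age_days)=46, MIN(age_days)=19
  low: ids {1} → SUM(age_days)=0, MIN(age_days)=0
  med: ids {3, 6, 7} → SUM(age_days)=107, MIN(age_days)=7
  urgent: ids {2, 8} → SUM(age_days)=76, MIN(age_days)=27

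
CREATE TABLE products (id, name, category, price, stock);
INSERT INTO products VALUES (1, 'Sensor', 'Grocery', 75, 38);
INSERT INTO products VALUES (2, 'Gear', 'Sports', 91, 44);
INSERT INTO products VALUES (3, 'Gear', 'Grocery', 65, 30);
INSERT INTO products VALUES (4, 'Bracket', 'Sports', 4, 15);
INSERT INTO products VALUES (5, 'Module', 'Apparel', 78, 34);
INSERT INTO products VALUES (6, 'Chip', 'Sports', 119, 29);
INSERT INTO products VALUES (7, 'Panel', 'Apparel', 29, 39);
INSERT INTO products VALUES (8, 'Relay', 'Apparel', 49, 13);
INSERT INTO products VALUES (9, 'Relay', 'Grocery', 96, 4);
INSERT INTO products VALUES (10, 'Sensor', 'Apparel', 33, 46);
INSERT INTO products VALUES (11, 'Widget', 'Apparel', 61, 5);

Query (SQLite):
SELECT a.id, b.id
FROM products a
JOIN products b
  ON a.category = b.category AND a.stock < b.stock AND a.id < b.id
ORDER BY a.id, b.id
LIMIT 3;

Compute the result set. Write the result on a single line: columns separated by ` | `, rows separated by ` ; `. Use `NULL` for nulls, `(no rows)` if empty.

Pairs (a,b) with same category, a.stock < b.stock, a.id < b.id.
category groups: Apparel:{5,7,8,10,11} Grocery:{1,3,9} Sports:{2,4,6}
Ordered by (a.id, b.id); first 3.

4 | 6 ; 5 | 7 ; 5 | 10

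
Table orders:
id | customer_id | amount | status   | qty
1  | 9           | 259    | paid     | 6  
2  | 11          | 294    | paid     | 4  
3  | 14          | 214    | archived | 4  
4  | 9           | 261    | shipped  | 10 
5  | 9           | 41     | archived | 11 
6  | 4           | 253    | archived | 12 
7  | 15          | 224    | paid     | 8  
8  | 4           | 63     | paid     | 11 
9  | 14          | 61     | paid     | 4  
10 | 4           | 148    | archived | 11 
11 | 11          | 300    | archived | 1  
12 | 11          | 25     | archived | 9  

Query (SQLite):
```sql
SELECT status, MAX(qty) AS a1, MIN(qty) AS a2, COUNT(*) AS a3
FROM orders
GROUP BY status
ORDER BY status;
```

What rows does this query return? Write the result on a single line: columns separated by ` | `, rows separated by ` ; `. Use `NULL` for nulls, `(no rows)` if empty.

archived | 12 | 1 | 6 ; paid | 11 | 4 | 5 ; shipped | 10 | 10 | 1

Group orders by status.
Per group compute: MAX(qty), MIN(qty), COUNT(*).
  archived: ids {3, 5, 6, 10, 11, 12} → MAX(qty)=12, MIN(qty)=1, COUNT(*)=6
  paid: ids {1, 2, 7, 8, 9} → MAX(qty)=11, MIN(qty)=4, COUNT(*)=5
  shipped: ids {4} → MAX(qty)=10, MIN(qty)=10, COUNT(*)=1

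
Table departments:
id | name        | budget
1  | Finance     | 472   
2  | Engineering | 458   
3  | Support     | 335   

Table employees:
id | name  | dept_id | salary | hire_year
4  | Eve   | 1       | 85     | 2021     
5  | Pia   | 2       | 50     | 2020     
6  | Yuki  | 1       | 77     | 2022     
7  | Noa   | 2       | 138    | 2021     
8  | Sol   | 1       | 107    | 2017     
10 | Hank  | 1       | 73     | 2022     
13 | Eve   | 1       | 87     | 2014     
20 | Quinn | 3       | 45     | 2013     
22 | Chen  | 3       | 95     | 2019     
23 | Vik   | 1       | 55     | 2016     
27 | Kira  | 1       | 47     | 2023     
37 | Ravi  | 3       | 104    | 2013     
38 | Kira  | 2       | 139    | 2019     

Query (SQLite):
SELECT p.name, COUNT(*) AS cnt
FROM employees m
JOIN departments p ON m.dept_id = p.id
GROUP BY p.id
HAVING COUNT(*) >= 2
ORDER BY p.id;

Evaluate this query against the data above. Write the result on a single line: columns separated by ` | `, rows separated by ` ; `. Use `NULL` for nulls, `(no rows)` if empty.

Finance | 7 ; Engineering | 3 ; Support | 3

Join each employees row to its departments via dept_id.
Group joined rows by departments.id; compute COUNT(*) per group.
HAVING: keep groups with count ≥ 2.
  1: ids {4, 6, 8, 10, 13, 23, 27} → COUNT(*)=7
  2: ids {5, 7, 38} → COUNT(*)=3
  3: ids {20, 22, 37} → COUNT(*)=3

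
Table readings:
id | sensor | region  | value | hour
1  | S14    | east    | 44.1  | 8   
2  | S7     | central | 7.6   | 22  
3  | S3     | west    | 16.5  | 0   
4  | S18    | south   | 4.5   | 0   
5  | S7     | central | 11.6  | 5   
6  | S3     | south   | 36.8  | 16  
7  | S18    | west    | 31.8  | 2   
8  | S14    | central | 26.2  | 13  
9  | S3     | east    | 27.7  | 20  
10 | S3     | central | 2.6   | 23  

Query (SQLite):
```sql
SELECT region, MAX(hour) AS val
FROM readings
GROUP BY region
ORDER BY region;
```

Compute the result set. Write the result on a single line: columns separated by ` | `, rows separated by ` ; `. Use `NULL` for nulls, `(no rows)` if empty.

central | 23 ; east | 20 ; south | 16 ; west | 2

Partition readings by region; compute MAX(hour) within each group.
  central: ids {2, 5, 8, 10} → MAX(hour)=23
  east: ids {1, 9} → MAX(hour)=20
  south: ids {4, 6} → MAX(hour)=16
  west: ids {3, 7} → MAX(hour)=2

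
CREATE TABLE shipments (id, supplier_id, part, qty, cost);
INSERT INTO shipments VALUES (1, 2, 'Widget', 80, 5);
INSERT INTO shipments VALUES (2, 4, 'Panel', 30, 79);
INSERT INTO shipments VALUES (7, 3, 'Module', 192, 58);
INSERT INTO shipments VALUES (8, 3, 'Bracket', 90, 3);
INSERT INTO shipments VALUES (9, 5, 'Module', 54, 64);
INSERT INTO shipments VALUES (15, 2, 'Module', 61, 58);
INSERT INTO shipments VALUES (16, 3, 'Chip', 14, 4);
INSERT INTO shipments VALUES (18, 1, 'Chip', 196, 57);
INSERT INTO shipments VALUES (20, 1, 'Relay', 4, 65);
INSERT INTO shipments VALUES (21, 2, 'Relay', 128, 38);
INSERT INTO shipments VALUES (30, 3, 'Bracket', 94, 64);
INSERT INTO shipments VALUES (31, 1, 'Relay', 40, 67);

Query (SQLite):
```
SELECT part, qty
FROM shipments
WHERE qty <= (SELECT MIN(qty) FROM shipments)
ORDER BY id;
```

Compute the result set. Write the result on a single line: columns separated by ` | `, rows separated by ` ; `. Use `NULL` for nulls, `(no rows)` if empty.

Scalar subquery: MIN(qty) over all shipments rows = 4.
Keep rows where qty <= that value.

Relay | 4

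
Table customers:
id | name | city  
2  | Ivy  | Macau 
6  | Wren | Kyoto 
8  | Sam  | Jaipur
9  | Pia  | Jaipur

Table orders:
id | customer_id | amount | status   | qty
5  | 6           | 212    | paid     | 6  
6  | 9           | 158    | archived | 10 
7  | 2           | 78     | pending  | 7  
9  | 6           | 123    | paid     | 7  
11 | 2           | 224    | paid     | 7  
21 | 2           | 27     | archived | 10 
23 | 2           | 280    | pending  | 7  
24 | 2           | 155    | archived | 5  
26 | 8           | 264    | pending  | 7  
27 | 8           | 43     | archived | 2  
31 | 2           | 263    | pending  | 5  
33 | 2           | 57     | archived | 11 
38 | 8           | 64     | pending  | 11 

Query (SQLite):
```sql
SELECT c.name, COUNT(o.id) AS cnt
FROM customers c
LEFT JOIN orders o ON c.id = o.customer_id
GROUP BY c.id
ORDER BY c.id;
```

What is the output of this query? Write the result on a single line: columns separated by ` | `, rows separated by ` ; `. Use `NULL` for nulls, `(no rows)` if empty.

Ivy | 7 ; Wren | 2 ; Sam | 3 ; Pia | 1

LEFT JOIN keeps every customers row; unmatched ones get NULL for orders columns.
Group by customers.id and compute COUNT(o.id). COUNT(col) of an all-NULL group is 0.
  2: ids {7, 11, 21, 23, 24, 31, 33} → COUNT(o.id)=7
  6: ids {5, 9} → COUNT(o.id)=2
  8: ids {26, 27, 38} → COUNT(o.id)=3
  9: ids {6} → COUNT(o.id)=1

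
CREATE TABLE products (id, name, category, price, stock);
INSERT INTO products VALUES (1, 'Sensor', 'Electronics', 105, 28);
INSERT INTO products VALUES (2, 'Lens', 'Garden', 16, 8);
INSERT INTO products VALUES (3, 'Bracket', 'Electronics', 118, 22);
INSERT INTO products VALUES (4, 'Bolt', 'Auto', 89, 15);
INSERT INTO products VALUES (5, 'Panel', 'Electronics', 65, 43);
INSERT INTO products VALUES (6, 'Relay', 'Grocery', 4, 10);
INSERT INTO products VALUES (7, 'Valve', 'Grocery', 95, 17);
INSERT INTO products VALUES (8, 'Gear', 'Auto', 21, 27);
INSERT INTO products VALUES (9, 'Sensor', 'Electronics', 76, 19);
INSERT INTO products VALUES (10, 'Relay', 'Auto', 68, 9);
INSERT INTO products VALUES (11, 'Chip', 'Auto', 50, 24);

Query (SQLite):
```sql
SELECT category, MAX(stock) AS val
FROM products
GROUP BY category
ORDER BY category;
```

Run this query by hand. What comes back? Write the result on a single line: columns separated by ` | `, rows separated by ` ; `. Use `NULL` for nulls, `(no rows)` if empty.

Partition products by category; compute MAX(stock) within each group.
  Auto: ids {4, 8, 10, 11} → MAX(stock)=27
  Electronics: ids {1, 3, 5, 9} → MAX(stock)=43
  Garden: ids {2} → MAX(stock)=8
  Grocery: ids {6, 7} → MAX(stock)=17

Auto | 27 ; Electronics | 43 ; Garden | 8 ; Grocery | 17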